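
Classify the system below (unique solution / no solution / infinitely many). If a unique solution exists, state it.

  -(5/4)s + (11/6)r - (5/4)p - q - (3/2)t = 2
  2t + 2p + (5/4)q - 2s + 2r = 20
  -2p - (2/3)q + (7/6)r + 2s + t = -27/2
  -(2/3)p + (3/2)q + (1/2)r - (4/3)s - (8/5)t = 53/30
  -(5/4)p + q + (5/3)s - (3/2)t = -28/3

Row-reduce the augmented matrix:
R1 ← R1 / (-5/4).
R2 ← R2 − 2·R1.
R3 ← R3 + 2·R1.
R4 ← R4 + 2/3·R1.
R5 ← R5 + 5/4·R1.
R2 ← R2 / (-7/20).
R1 ← R1 − 4/5·R2.
R3 ← R3 − 14/15·R2.
R4 ← R4 − 61/30·R2.
R5 ← R5 − 2·R2.
R3 ← R3 / (205/18).
R1 ← R1 − 206/21·R3.
R2 ← R2 + 296/21·R3.
R4 ← R4 − 3551/126·R3.
R5 ← R5 − 369/14·R3.
R4 ← R4 / (-2126/287).
R1 ← R1 + 689/287·R4.
R2 ← R2 − 912/287·R4.
R3 ← R3 + 24/41·R4.
R5 ← R5 + 379/84·R4.
R5 ← R5 / (-867227/382680).
R1 ← R1 − 36979/31890·R5.
R2 ← R2 − 1136/5315·R5.
R3 ← R3 − 4826/5315·R5.
R4 ← R4 − 7661/6378·R5.
Reading off the reduced rows gives p = 6, q = 0, r = 3, s = -2, t = -1.

p = 6, q = 0, r = 3, s = -2, t = -1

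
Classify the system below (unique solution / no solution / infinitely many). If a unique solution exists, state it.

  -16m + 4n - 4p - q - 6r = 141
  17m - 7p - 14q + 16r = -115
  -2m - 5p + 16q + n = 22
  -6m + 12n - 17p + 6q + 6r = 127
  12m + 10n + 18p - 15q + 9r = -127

Row-reduce the augmented matrix:
R1 ← R1 / (-16).
R2 ← R2 − 17·R1.
R3 ← R3 + 2·R1.
R4 ← R4 + 6·R1.
R5 ← R5 − 12·R1.
R2 ← R2 / (17/4).
R1 ← R1 + 1/4·R2.
R3 ← R3 − 1/2·R2.
R4 ← R4 − 21/2·R2.
R5 ← R5 − 13·R2.
R3 ← R3 / (-54/17).
R1 ← R1 + 7/17·R3.
R2 ← R2 + 45/17·R3.
R4 ← R4 − 209/17·R3.
R5 ← R5 − 840/17·R3.
R4 ← R4 / (24377/216).
R1 ← R1 + 679/216·R4.
R2 ← R2 + 443/24·R4.
R3 ← R3 + 1217/216·R4.
R5 ← R5 − 5557/18·R4.
R5 ← R5 / (381267/24377).
R1 ← R1 − 12602/24377·R5.
R2 ← R2 + 4842/24377·R5.
R3 ← R3 + 17766/24377·R5.
R4 ← R4 + 3674/24377·R5.
Reading off the reduced rows gives m = -4, n = 5, p = -5, q = -1, r = -6.

m = -4, n = 5, p = -5, q = -1, r = -6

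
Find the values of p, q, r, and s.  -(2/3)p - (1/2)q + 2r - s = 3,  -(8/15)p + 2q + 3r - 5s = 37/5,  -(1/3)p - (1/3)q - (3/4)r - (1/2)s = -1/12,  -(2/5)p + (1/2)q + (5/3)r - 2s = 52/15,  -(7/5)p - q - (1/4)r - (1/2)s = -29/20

p = 3, q = -2, r = 1, s = -2

Row-reduce the augmented matrix:
R1 ← R1 / (-2/3).
R2 ← R2 + 8/15·R1.
R3 ← R3 + 1/3·R1.
R4 ← R4 + 2/5·R1.
R5 ← R5 + 7/5·R1.
R2 ← R2 / (12/5).
R1 ← R1 − 3/4·R2.
R3 ← R3 + 1/12·R2.
R4 ← R4 − 4/5·R2.
R5 ← R5 − 1/20·R2.
R3 ← R3 / (-245/144).
R1 ← R1 + 55/16·R3.
R2 ← R2 − 7/12·R3.
R5 ← R5 + 215/48·R3.
Swap R4 and R5.
R4 ← R4 / (29/14).
R1 ← R1 − 87/28·R4.
R2 ← R2 + 9/5·R4.
R3 ← R3 − 3/35·R4.
R5 reduces to 0 = 0, so the extra equation is consistent.
Reading off the reduced rows gives p = 3, q = -2, r = 1, s = -2.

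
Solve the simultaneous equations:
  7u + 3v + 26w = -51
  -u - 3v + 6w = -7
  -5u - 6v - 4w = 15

Row-reduce:
R1 ← R1 / (7).
R2 ← R2 + 1·R1.
R3 ← R3 + 5·R1.
R2 ← R2 / (-18/7).
R1 ← R1 − 3/7·R2.
R3 ← R3 + 27/7·R2.
Rank is 2 with 3 unknowns, leaving w free.

infinitely many solutions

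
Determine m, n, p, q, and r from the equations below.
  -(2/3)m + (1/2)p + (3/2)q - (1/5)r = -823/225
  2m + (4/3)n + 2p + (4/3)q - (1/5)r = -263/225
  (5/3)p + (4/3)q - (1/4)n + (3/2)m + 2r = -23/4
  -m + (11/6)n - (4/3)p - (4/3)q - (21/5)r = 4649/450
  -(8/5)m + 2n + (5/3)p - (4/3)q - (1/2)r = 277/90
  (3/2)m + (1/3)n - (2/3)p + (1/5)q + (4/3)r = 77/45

Row-reduce the augmented matrix:
R1 ← R1 / (-2/3).
R2 ← R2 − 2·R1.
R3 ← R3 − 3/2·R1.
R4 ← R4 + 1·R1.
R5 ← R5 + 8/5·R1.
R6 ← R6 − 3/2·R1.
R2 ← R2 / (4/3).
R3 ← R3 + 1/4·R2.
R4 ← R4 − 11/6·R2.
R5 ← R5 − 2·R2.
R6 ← R6 − 1/3·R2.
R3 ← R3 / (331/96).
R1 ← R1 + 3/4·R3.
R2 ← R2 − 21/8·R3.
R4 ← R4 + 331/48·R3.
R5 ← R5 + 287/60·R3.
R6 ← R6 + 5/12·R3.
Swap R4 and R5.
R4 ← R4 / (-27973/4965).
R1 ← R1 + 327/331·R4.
R2 ← R2 + 14/331·R4.
R3 ← R3 − 557/331·R4.
R6 ← R6 − 9327/3310·R4.
Swap R5 and R6.
R5 ← R5 / (11807747/4195950).
R1 ← R1 − 1596/27973·R5.
R2 ← R2 + 236274/139865·R5.
R3 ← R3 − 74889/55946·R5.
R4 ← R4 + 155019/279730·R5.
R6 reduces to 0 = 0, so the extra equation is consistent.
Reading off the reduced rows gives m = 2/3, n = 11/5, p = -5/3, q = -5/3, r = -3/5.

m = 2/3, n = 11/5, p = -5/3, q = -5/3, r = -3/5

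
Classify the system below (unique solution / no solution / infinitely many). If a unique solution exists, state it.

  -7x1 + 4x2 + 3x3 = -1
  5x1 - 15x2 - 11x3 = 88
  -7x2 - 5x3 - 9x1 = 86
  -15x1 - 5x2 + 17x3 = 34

x1 = -4, x2 = -5, x3 = -3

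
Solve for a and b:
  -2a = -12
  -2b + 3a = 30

Row-reduce the augmented matrix:
R1 ← R1 / (-2).
R2 ← R2 − 3·R1.
R2 ← R2 / (-2).
Reading off the reduced rows gives a = 6, b = -6.

a = 6, b = -6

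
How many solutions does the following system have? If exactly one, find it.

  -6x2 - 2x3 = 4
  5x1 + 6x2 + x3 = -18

Row-reduce:
Swap R1 and R2.
R1 ← R1 / (5).
R2 ← R2 / (-6).
R1 ← R1 − 6/5·R2.
Rank is 2 with 3 unknowns, leaving x3 free.

infinitely many solutions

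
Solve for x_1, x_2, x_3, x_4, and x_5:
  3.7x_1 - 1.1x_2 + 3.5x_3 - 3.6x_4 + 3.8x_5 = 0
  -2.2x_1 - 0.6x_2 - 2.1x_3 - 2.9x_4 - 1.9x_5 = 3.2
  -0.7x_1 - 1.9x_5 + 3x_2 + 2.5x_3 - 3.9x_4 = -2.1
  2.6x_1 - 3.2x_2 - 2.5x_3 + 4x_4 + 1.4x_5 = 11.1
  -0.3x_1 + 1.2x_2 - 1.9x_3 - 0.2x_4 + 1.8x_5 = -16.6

x_1 = 3, x_2 = -4, x_3 = 1, x_4 = 0, x_5 = -5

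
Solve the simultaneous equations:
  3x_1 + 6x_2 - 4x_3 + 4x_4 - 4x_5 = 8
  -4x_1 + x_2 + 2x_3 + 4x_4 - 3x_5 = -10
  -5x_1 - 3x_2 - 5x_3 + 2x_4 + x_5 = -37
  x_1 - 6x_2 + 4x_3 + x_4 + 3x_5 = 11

infinitely many solutions

Row-reduce:
R1 ← R1 / (3).
R2 ← R2 + 4·R1.
R3 ← R3 + 5·R1.
R4 ← R4 − 1·R1.
R2 ← R2 / (9).
R1 ← R1 − 2·R2.
R3 ← R3 − 7·R2.
R4 ← R4 + 8·R2.
R3 ← R3 / (-245/27).
R1 ← R1 + 16/27·R3.
R2 ← R2 + 10/27·R3.
R4 ← R4 − 64/27·R3.
R4 ← R4 / (2041/245).
R1 ← R1 + 204/245·R4.
R2 ← R2 − 48/49·R4.
R3 ← R3 + 38/245·R4.
Rank is 4 with 5 unknowns, leaving x_5 free.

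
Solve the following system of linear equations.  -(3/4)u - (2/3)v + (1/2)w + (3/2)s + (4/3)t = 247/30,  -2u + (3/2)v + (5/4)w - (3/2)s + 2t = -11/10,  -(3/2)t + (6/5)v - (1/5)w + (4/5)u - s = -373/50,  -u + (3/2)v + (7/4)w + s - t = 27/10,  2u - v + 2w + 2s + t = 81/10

u = -6/5, v = -3/2, w = 1, s = 3, t = 1

Row-reduce the augmented matrix:
R1 ← R1 / (-3/4).
R2 ← R2 + 2·R1.
R3 ← R3 − 4/5·R1.
R4 ← R4 + 1·R1.
R5 ← R5 − 2·R1.
R2 ← R2 / (59/18).
R1 ← R1 − 8/9·R2.
R3 ← R3 − 22/45·R2.
R4 ← R4 − 43/18·R2.
R5 ← R5 + 25/9·R2.
R3 ← R3 / (102/295).
R1 ← R1 + 38/59·R3.
R2 ← R2 + 3/118·R3.
R4 ← R4 − 135/118·R3.
R5 ← R5 − 385/118·R3.
R4 ← R4 / (-115/68).
R1 ← R1 − 109/51·R4.
R2 ← R2 + 107/68·R4.
R3 ← R3 − 419/102·R4.
R5 ← R5 + 2461/204·R4.
R5 ← R5 / (343/20).
R1 ← R1 + 436/115·R5.
R2 ← R2 − 709/460·R5.
R3 ← R3 + 1101/230·R5.
R4 ← R4 − 293/230·R5.
Reading off the reduced rows gives u = -6/5, v = -3/2, w = 1, s = 3, t = 1.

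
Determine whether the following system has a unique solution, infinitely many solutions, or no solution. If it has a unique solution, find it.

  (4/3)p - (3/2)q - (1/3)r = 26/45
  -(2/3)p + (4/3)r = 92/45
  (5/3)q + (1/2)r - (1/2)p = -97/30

p = -8/3, q = -14/5, r = 1/5

Row-reduce the augmented matrix:
R1 ← R1 / (4/3).
R2 ← R2 + 2/3·R1.
R3 ← R3 + 1/2·R1.
R2 ← R2 / (-3/4).
R1 ← R1 + 9/8·R2.
R3 ← R3 − 53/48·R2.
R3 ← R3 / (113/54).
R1 ← R1 + 2·R3.
R2 ← R2 + 14/9·R3.
Reading off the reduced rows gives p = -8/3, q = -14/5, r = 1/5.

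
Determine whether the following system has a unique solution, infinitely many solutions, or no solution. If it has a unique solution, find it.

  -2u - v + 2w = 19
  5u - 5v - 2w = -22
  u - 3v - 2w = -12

u = -3, v = -1, w = 6

Row-reduce the augmented matrix:
R1 ← R1 / (-2).
R2 ← R2 − 5·R1.
R3 ← R3 − 1·R1.
R2 ← R2 / (-15/2).
R1 ← R1 − 1/2·R2.
R3 ← R3 + 7/2·R2.
R3 ← R3 / (-12/5).
R1 ← R1 + 4/5·R3.
R2 ← R2 + 2/5·R3.
Reading off the reduced rows gives u = -3, v = -1, w = 6.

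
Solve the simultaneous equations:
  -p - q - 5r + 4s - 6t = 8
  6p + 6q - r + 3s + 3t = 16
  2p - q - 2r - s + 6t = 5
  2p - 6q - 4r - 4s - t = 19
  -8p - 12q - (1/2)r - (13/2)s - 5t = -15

Row-reduce:
R1 ← R1 / (-1).
R2 ← R2 − 6·R1.
R3 ← R3 − 2·R1.
R4 ← R4 − 2·R1.
R5 ← R5 + 8·R1.
Swap R2 and R3.
R2 ← R2 / (-3).
R1 ← R1 − 1·R2.
R4 ← R4 + 8·R2.
R5 ← R5 + 4·R2.
R3 ← R3 / (-31).
R1 ← R1 − 1·R3.
R2 ← R2 − 4·R3.
R4 ← R4 − 18·R3.
R5 ← R5 − 111/2·R3.
R4 ← R4 / (94/93).
R1 ← R1 + 74/93·R4.
R2 ← R2 − 107/93·R4.
R3 ← R3 + 27/31·R4.
R5 ← R5 − 47/93·R4.
Row 5 reduces to 0 = -1/2, a contradiction. The system is inconsistent.

no solution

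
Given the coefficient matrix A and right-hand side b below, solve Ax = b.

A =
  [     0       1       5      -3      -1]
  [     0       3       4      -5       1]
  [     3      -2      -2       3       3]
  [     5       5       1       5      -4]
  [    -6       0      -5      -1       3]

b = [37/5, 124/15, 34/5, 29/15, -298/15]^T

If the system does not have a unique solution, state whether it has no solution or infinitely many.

Row-reduce the augmented matrix:
Swap R1 and R3.
R1 ← R1 / (3).
R4 ← R4 − 5·R1.
R5 ← R5 + 6·R1.
R2 ← R2 / (3).
R1 ← R1 + 2/3·R2.
R3 ← R3 − 1·R2.
R4 ← R4 − 25/3·R2.
R5 ← R5 + 4·R2.
R3 ← R3 / (11/3).
R1 ← R1 − 2/9·R3.
R2 ← R2 − 4/3·R3.
R4 ← R4 + 61/9·R3.
R5 ← R5 + 11/3·R3.
R4 ← R4 / (377/33).
R1 ← R1 + 1/33·R4.
R2 ← R2 + 13/11·R4.
R3 ← R3 + 4/11·R4.
R5 ← R5 + 3·R4.
R5 ← R5 / (1983/377).
R1 ← R1 − 477/377·R5.
R2 ← R2 + 19/29·R5.
R3 ← R3 + 308/377·R5.
R4 ← R4 + 470/377·R5.
Reading off the reduced rows gives x_1 = 3, x_2 = -1, x_3 = 1, x_4 = -4/3, x_5 = 3/5.

x_1 = 3, x_2 = -1, x_3 = 1, x_4 = -4/3, x_5 = 3/5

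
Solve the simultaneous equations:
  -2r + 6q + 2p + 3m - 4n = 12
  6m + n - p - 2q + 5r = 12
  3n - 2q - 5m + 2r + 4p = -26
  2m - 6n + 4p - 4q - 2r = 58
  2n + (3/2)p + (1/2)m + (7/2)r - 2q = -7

infinitely many solutions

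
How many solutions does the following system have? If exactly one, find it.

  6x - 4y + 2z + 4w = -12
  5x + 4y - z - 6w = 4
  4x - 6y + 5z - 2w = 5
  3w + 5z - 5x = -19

x = -1, y = -3, z = -3, w = -3

Row-reduce the augmented matrix:
R1 ← R1 / (6).
R2 ← R2 − 5·R1.
R3 ← R3 − 4·R1.
R4 ← R4 + 5·R1.
R2 ← R2 / (22/3).
R1 ← R1 + 2/3·R2.
R3 ← R3 + 10/3·R2.
R4 ← R4 + 10/3·R2.
R3 ← R3 / (27/11).
R1 ← R1 − 1/11·R3.
R2 ← R2 + 4/11·R3.
R4 ← R4 − 60/11·R3.
R4 ← R4 / (197/9).
R1 ← R1 − 4/27·R4.
R2 ← R2 + 70/27·R4.
R3 ← R3 + 98/27·R4.
Reading off the reduced rows gives x = -1, y = -3, z = -3, w = -3.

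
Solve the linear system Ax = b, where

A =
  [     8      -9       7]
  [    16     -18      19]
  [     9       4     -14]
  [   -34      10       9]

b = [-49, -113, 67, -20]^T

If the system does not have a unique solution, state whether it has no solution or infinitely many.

Row-reduce:
R1 ← R1 / (8).
R2 ← R2 − 16·R1.
R3 ← R3 − 9·R1.
R4 ← R4 + 34·R1.
Swap R2 and R3.
R2 ← R2 / (113/8).
R1 ← R1 + 9/8·R2.
R4 ← R4 + 113/4·R2.
R3 ← R3 / (5).
R1 ← R1 + 98/113·R3.
R2 ← R2 + 175/113·R3.
R4 ← R4 + 5·R3.
Row 4 reduces to 0 = 1, a contradiction. The system is inconsistent.

no solution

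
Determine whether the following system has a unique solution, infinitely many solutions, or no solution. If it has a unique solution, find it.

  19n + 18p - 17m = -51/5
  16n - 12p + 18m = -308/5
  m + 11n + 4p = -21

m = -4/5, n = -11/5, p = 1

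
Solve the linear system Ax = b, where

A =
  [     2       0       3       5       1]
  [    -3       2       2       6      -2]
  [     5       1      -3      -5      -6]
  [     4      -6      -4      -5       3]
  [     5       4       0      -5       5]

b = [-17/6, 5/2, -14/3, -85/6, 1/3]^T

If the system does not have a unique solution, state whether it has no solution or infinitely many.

x_1 = -3/2, x_2 = 1/2, x_3 = 3, x_4 = -5/3, x_5 = -1/2

Row-reduce the augmented matrix:
R1 ← R1 / (2).
R2 ← R2 + 3·R1.
R3 ← R3 − 5·R1.
R4 ← R4 − 4·R1.
R5 ← R5 − 5·R1.
R2 ← R2 / (2).
R3 ← R3 − 1·R2.
R4 ← R4 + 6·R2.
R5 ← R5 − 4·R2.
R3 ← R3 / (-55/4).
R1 ← R1 − 3/2·R3.
R2 ← R2 − 13/4·R3.
R4 ← R4 − 19/2·R3.
R5 ← R5 + 41/2·R3.
R4 ← R4 / (481/55).
R1 ← R1 + 8/55·R4.
R2 ← R2 − 56/55·R4.
R3 ← R3 − 97/55·R4.
R5 ← R5 + 459/55·R4.
R5 ← R5 / (4754/481).
R1 ← R1 + 242/481·R5.
R2 ← R2 + 711/481·R5.
R3 ← R3 − 890/481·R5.
R4 ← R4 + 341/481·R5.
Reading off the reduced rows gives x_1 = -3/2, x_2 = 1/2, x_3 = 3, x_4 = -5/3, x_5 = -1/2.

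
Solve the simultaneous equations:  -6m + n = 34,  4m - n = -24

m = -5, n = 4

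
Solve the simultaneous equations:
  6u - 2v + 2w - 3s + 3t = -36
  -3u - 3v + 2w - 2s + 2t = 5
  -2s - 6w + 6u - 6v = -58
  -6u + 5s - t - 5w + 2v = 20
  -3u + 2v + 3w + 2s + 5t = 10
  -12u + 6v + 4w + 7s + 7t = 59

no solution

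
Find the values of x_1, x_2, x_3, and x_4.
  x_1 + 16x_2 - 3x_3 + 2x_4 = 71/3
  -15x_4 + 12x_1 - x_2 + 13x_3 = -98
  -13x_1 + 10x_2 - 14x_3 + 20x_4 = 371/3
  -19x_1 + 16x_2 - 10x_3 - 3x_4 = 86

x_1 = -3, x_2 = 1, x_3 = -2, x_4 = 7/3

Row-reduce the augmented matrix:
R2 ← R2 − 12·R1.
R3 ← R3 + 13·R1.
R4 ← R4 + 19·R1.
R2 ← R2 / (-193).
R1 ← R1 − 16·R2.
R3 ← R3 − 218·R2.
R4 ← R4 − 320·R2.
R3 ← R3 / (453/193).
R1 ← R1 − 205/193·R3.
R2 ← R2 + 49/193·R3.
R4 ← R4 − 2749/193·R3.
R4 ← R4 / (-18793/453).
R1 ← R1 + 958/453·R4.
R2 ← R2 − 187/453·R4.
R3 ← R3 − 376/453·R4.
Reading off the reduced rows gives x_1 = -3, x_2 = 1, x_3 = -2, x_4 = 7/3.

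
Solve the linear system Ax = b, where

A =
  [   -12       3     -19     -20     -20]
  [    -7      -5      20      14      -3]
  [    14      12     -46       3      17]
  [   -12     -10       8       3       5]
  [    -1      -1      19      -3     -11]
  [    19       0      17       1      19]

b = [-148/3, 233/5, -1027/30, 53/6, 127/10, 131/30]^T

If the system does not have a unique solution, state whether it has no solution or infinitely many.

x_1 = 1, x_2 = -5/3, x_3 = 1/3, x_4 = 5/2, x_5 = -6/5

Row-reduce the augmented matrix:
R1 ← R1 / (-12).
R2 ← R2 + 7·R1.
R3 ← R3 − 14·R1.
R4 ← R4 + 12·R1.
R5 ← R5 + 1·R1.
R6 ← R6 − 19·R1.
R2 ← R2 / (-27/4).
R1 ← R1 + 1/4·R2.
R3 ← R3 − 31/2·R2.
R4 ← R4 + 13·R2.
R5 ← R5 + 5/4·R2.
R6 ← R6 − 19/4·R2.
R3 ← R3 / (260/81).
R1 ← R1 − 35/81·R3.
R2 ← R2 + 373/81·R3.
R4 ← R4 + 2662/81·R3.
R5 ← R5 − 1201/81·R3.
R6 ← R6 − 712/81·R3.
R4 ← R4 / (47947/130).
R1 ← R1 + 233/52·R4.
R2 ← R2 − 13411/260·R4.
R3 ← R3 − 3127/260·R4.
R5 ← R5 + 47947/260·R4.
R6 ← R6 + 7691/65·R4.
Swap R5 and R6.
R5 ← R5 / (168195/47947).
R1 ← R1 − 62706/47947·R5.
R2 ← R2 + 115491/47947·R5.
R3 ← R3 + 27515/47947·R5.
R4 ← R4 − 19139/47947·R5.
R6 reduces to 0 = 0, so the extra equation is consistent.
Reading off the reduced rows gives x_1 = 1, x_2 = -5/3, x_3 = 1/3, x_4 = 5/2, x_5 = -6/5.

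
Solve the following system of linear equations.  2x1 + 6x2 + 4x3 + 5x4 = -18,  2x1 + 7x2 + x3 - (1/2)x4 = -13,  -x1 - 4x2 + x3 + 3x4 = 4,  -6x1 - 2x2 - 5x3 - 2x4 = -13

infinitely many solutions

Row-reduce:
R1 ← R1 / (2).
R2 ← R2 − 2·R1.
R3 ← R3 + 1·R1.
R4 ← R4 + 6·R1.
R1 ← R1 − 3·R2.
R3 ← R3 + 1·R2.
R4 ← R4 − 16·R2.
Swap R3 and R4.
R3 ← R3 / (55).
R1 ← R1 − 11·R3.
R2 ← R2 + 3·R3.
Rank is 3 with 4 unknowns, leaving x4 free.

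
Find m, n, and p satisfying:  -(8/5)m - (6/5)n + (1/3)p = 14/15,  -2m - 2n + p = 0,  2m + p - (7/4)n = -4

m = -1, n = 0, p = -2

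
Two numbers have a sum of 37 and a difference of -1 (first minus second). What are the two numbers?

first number: 18, second number: 19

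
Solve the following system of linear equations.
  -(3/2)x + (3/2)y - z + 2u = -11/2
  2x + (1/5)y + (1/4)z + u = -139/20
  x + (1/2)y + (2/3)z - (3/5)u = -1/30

infinitely many solutions

Row-reduce:
R1 ← R1 / (-3/2).
R2 ← R2 − 2·R1.
R3 ← R3 − 1·R1.
R2 ← R2 / (11/5).
R1 ← R1 + 1·R2.
R3 ← R3 − 3/2·R2.
R3 ← R3 / (65/88).
R1 ← R1 − 23/132·R3.
R2 ← R2 + 65/132·R3.
Rank is 3 with 4 unknowns, leaving u free.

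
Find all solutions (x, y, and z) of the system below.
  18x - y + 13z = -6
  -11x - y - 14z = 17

infinitely many solutions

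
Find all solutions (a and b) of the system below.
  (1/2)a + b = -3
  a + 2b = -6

Row-reduce:
R1 ← R1 / (1/2).
R2 ← R2 − 1·R1.
Rank is 1 with 2 unknowns, leaving b free.

infinitely many solutions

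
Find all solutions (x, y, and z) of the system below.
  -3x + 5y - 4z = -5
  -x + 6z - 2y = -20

infinitely many solutions

Row-reduce:
R1 ← R1 / (-3).
R2 ← R2 + 1·R1.
R2 ← R2 / (-11/3).
R1 ← R1 + 5/3·R2.
Rank is 2 with 3 unknowns, leaving z free.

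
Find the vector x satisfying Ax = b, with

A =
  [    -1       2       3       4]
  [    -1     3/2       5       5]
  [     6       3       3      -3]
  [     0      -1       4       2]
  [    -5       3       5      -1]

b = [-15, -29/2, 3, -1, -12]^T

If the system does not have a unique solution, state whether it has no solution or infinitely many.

no solution

Row-reduce:
R1 ← R1 / (-1).
R2 ← R2 + 1·R1.
R3 ← R3 − 6·R1.
R5 ← R5 + 5·R1.
R2 ← R2 / (-1/2).
R1 ← R1 + 2·R2.
R3 ← R3 − 15·R2.
R4 ← R4 + 1·R2.
R5 ← R5 + 7·R2.
R3 ← R3 / (81).
R1 ← R1 + 11·R3.
R2 ← R2 + 4·R3.
R5 ← R5 + 38·R3.
Swap R4 and R5.
R4 ← R4 / (-299/27).
R1 ← R1 + 29/27·R4.
R2 ← R2 − 14/27·R4.
R3 ← R3 − 17/27·R4.
Row 5 reduces to 0 = -2, a contradiction. The system is inconsistent.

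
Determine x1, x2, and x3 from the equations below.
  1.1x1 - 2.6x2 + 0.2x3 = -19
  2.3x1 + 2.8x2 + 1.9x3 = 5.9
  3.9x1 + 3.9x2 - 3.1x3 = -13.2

x1 = -6, x2 = 5, x3 = 3

Row-reduce the augmented matrix:
R1 ← R1 / (11/10).
R2 ← R2 − 23/10·R1.
R3 ← R3 − 39/10·R1.
R2 ← R2 / (453/55).
R1 ← R1 + 26/11·R2.
R3 ← R3 − 1443/110·R2.
R3 ← R3 / (-18631/3020).
R1 ← R1 − 275/453·R3.
R2 ← R2 − 163/906·R3.
Reading off the reduced rows gives x1 = -6, x2 = 5, x3 = 3.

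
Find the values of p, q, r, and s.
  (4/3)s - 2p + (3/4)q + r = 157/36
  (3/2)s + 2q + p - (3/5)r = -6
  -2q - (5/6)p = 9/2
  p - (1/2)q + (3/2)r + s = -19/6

p = -3, q = -1, r = 0, s = -2/3

Row-reduce the augmented matrix:
R1 ← R1 / (-2).
R2 ← R2 − 1·R1.
R3 ← R3 + 5/6·R1.
R4 ← R4 − 1·R1.
R2 ← R2 / (19/8).
R1 ← R1 + 3/8·R2.
R3 ← R3 + 37/16·R2.
R4 ← R4 + 1/8·R2.
R3 ← R3 / (-293/570).
R1 ← R1 + 49/95·R3.
R2 ← R2 + 4/95·R3.
R4 ← R4 − 379/190·R3.
R4 ← R4 / (9155/1172).
R1 ← R1 + 552/293·R4.
R2 ← R2 − 230/293·R4.
R3 ← R3 + 5315/1758·R4.
Reading off the reduced rows gives p = -3, q = -1, r = 0, s = -2/3.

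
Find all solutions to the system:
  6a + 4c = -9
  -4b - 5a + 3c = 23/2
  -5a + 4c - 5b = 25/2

a = -3/2, b = -1, c = 0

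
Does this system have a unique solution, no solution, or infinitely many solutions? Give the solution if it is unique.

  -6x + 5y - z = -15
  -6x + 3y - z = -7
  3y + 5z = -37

Row-reduce the augmented matrix:
R1 ← R1 / (-6).
R2 ← R2 + 6·R1.
R2 ← R2 / (-2).
R1 ← R1 + 5/6·R2.
R3 ← R3 − 3·R2.
R3 ← R3 / (5).
R1 ← R1 − 1/6·R3.
Reading off the reduced rows gives x = 0, y = -4, z = -5.

x = 0, y = -4, z = -5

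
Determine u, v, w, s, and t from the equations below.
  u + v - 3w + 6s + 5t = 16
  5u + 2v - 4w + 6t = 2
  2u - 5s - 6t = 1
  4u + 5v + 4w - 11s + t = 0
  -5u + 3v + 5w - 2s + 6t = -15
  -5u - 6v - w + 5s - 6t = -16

u = 4, v = 6, w = 3, s = 5, t = -3

Row-reduce the augmented matrix:
R2 ← R2 − 5·R1.
R3 ← R3 − 2·R1.
R4 ← R4 − 4·R1.
R5 ← R5 + 5·R1.
R6 ← R6 + 5·R1.
R2 ← R2 / (-3).
R1 ← R1 − 1·R2.
R3 ← R3 + 2·R2.
R4 ← R4 − 1·R2.
R5 ← R5 − 8·R2.
R6 ← R6 + 1·R2.
R3 ← R3 / (-4/3).
R1 ← R1 − 2/3·R3.
R2 ← R2 + 11/3·R3.
R4 ← R4 − 59/3·R3.
R5 ← R5 − 58/3·R3.
R6 ← R6 + 59/3·R3.
R4 ← R4 / (-3/4).
R1 ← R1 + 5/2·R4.
R2 ← R2 − 7/4·R4.
R3 ← R3 + 9/4·R4.
R5 ← R5 + 17/2·R4.
R6 ← R6 − 3/4·R4.
R5 ← R5 / (2329/3).
R1 ← R1 − 736/3·R5.
R2 ← R2 + 475/3·R5.
R3 ← R3 − 226·R5.
R4 ← R4 − 298/3·R5.
R6 reduces to 0 = 0, so the extra equation is consistent.
Reading off the reduced rows gives u = 4, v = 6, w = 3, s = 5, t = -3.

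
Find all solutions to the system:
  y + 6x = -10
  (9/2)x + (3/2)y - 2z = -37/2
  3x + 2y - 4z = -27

infinitely many solutions

Row-reduce:
R1 ← R1 / (6).
R2 ← R2 − 9/2·R1.
R3 ← R3 − 3·R1.
R2 ← R2 / (3/4).
R1 ← R1 − 1/6·R2.
R3 ← R3 − 3/2·R2.
Rank is 2 with 3 unknowns, leaving z free.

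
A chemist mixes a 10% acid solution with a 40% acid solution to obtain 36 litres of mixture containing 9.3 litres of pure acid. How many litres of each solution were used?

litres of solution A: 17, litres of solution B: 19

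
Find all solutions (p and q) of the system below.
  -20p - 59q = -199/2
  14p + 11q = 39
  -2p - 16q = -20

Row-reduce:
R1 ← R1 / (-20).
R2 ← R2 − 14·R1.
R3 ← R3 + 2·R1.
R2 ← R2 / (-303/10).
R1 ← R1 − 59/20·R2.
R3 ← R3 + 101/10·R2.
Row 3 reduces to 0 = 1/6, a contradiction. The system is inconsistent.

no solution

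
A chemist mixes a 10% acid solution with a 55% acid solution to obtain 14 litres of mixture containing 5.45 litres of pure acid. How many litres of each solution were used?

litres of solution A: 5, litres of solution B: 9

Let a = litres of solution A, b = litres of solution B.
  a + b = 14
  (1/10)a + (11/20)b = 109/20
Row-reduce the augmented matrix:
R2 ← R2 − 1/10·R1.
R2 ← R2 / (9/20).
R1 ← R1 − 1·R2.
Reading off the reduced rows gives a = 5, b = 9.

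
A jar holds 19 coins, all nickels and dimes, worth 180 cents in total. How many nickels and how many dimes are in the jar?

nickels: 2, dimes: 17

Let n = nickels, d = dimes.
  n + d = 19
  5n + 10d = 180
From equation 1: n = 19 − d.
Substitute into equation 2 and solve: d = 17.
Then n = 2.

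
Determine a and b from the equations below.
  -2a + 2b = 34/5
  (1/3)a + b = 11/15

a = -2, b = 7/5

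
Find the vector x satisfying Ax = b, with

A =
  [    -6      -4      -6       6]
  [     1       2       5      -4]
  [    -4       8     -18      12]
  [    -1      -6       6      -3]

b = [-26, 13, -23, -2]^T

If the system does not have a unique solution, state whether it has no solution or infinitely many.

no solution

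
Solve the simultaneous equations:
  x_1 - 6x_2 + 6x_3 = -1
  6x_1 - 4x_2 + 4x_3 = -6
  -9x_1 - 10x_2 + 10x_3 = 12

no solution

Row-reduce:
R2 ← R2 − 6·R1.
R3 ← R3 + 9·R1.
R2 ← R2 / (32).
R1 ← R1 + 6·R2.
R3 ← R3 + 64·R2.
Row 3 reduces to 0 = 3, a contradiction. The system is inconsistent.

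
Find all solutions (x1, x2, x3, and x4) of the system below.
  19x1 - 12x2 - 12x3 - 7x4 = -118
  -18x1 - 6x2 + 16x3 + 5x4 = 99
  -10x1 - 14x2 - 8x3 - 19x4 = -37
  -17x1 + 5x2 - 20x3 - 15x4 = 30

x1 = -5, x2 = 0, x3 = -1, x4 = 5

Row-reduce the augmented matrix:
R1 ← R1 / (19).
R2 ← R2 + 18·R1.
R3 ← R3 + 10·R1.
R4 ← R4 + 17·R1.
R2 ← R2 / (-330/19).
R1 ← R1 + 12/19·R2.
R3 ← R3 + 386/19·R2.
R4 ← R4 + 109/19·R2.
R3 ← R3 / (-296/15).
R1 ← R1 + 4/5·R3.
R2 ← R2 + 4/15·R3.
R4 ← R4 + 484/15·R3.
R4 ← R4 / (10783/814).
R1 ← R1 − 217/407·R4.
R2 ← R2 − 305/814·R4.
R3 ← R3 − 857/814·R4.
Reading off the reduced rows gives x1 = -5, x2 = 0, x3 = -1, x4 = 5.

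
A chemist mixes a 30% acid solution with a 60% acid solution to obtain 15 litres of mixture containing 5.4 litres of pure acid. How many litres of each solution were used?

Let a = litres of solution A, b = litres of solution B.
  a + b = 15
  (3/10)a + (3/5)b = 27/5
Row-reduce the augmented matrix:
R2 ← R2 − 3/10·R1.
R2 ← R2 / (3/10).
R1 ← R1 − 1·R2.
Reading off the reduced rows gives a = 12, b = 3.

litres of solution A: 12, litres of solution B: 3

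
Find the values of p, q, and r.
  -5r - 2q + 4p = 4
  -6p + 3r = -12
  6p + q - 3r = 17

Row-reduce the augmented matrix:
R1 ← R1 / (4).
R2 ← R2 + 6·R1.
R3 ← R3 − 6·R1.
R2 ← R2 / (-3).
R1 ← R1 + 1/2·R2.
R3 ← R3 − 4·R2.
R3 ← R3 / (-3/2).
R1 ← R1 + 1/2·R3.
R2 ← R2 − 3/2·R3.
Reading off the reduced rows gives p = 1, q = 5, r = -2.

p = 1, q = 5, r = -2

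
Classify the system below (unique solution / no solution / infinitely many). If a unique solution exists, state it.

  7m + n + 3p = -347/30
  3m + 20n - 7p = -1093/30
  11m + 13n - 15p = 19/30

Row-reduce the augmented matrix:
R1 ← R1 / (7).
R2 ← R2 − 3·R1.
R3 ← R3 − 11·R1.
R2 ← R2 / (137/7).
R1 ← R1 − 1/7·R2.
R3 ← R3 − 80/7·R2.
R3 ← R3 / (-2038/137).
R1 ← R1 − 67/137·R3.
R2 ← R2 + 58/137·R3.
Reading off the reduced rows gives m = -1/5, n = -8/3, p = -5/2.

m = -1/5, n = -8/3, p = -5/2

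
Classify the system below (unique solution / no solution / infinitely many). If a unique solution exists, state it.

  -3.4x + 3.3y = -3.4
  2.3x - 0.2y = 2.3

x = 1, y = 0

Row-reduce the augmented matrix:
R1 ← R1 / (-17/5).
R2 ← R2 − 23/10·R1.
R2 ← R2 / (691/340).
R1 ← R1 + 33/34·R2.
Reading off the reduced rows gives x = 1, y = 0.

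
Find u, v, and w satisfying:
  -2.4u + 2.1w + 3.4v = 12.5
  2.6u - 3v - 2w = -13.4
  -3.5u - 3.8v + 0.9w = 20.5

Row-reduce the augmented matrix:
R1 ← R1 / (-12/5).
R2 ← R2 − 13/5·R1.
R3 ← R3 + 7/2·R1.
R2 ← R2 / (41/60).
R1 ← R1 + 17/12·R2.
R3 ← R3 + 1051/120·R2.
R3 ← R3 / (1117/820).
R1 ← R1 + 25/82·R3.
R2 ← R2 − 33/82·R3.
Reading off the reduced rows gives u = -4, v = -1, w = 3.

u = -4, v = -1, w = 3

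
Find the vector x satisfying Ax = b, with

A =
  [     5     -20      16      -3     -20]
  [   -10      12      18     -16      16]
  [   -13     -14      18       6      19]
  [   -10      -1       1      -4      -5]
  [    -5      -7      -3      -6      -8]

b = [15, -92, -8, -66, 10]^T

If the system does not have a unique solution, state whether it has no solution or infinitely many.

x_1 = 6, x_2 = -6, x_3 = -4, x_4 = -3, x_5 = 4

Row-reduce the augmented matrix:
R1 ← R1 / (5).
R2 ← R2 + 10·R1.
R3 ← R3 + 13·R1.
R4 ← R4 + 10·R1.
R5 ← R5 + 5·R1.
R2 ← R2 / (-28).
R1 ← R1 + 4·R2.
R3 ← R3 + 66·R2.
R4 ← R4 + 41·R2.
R5 ← R5 + 27·R2.
R3 ← R3 / (-2039/35).
R1 ← R1 + 138/35·R3.
R2 ← R2 + 25/14·R3.
R4 ← R4 + 563/14·R3.
R5 ← R5 + 493/14·R3.
R4 ← R4 / (-50321/4078).
R1 ← R1 + 1723/2039·R4.
R2 ← R2 + 3053/4078·R4.
R3 ← R3 + 1752/2039·R4.
R5 ← R5 + 73581/4078·R4.
R5 ← R5 / (961150/50321).
R1 ← R1 + 18995/50321·R5.
R2 ← R2 − 86544/50321·R5.
R3 ← R3 − 71193/50321·R5.
R4 ← R4 − 106551/50321·R5.
Reading off the reduced rows gives x_1 = 6, x_2 = -6, x_3 = -4, x_4 = -3, x_5 = 4.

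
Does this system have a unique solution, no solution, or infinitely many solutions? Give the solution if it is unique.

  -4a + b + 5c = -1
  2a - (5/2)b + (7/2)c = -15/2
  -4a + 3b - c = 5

Row-reduce:
R1 ← R1 / (-4).
R2 ← R2 − 2·R1.
R3 ← R3 + 4·R1.
R2 ← R2 / (-2).
R1 ← R1 + 1/4·R2.
R3 ← R3 − 2·R2.
Row 3 reduces to 0 = -2, a contradiction. The system is inconsistent.

no solution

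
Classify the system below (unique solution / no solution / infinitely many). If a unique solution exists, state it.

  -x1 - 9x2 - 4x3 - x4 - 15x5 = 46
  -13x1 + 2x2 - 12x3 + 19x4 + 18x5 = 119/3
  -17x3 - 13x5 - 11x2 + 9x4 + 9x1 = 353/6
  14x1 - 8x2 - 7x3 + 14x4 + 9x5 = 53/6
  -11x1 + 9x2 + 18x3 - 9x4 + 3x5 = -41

Row-reduce the augmented matrix:
R1 ← R1 / (-1).
R2 ← R2 + 13·R1.
R3 ← R3 − 9·R1.
R4 ← R4 − 14·R1.
R5 ← R5 + 11·R1.
R2 ← R2 / (119).
R1 ← R1 − 9·R2.
R3 ← R3 + 92·R2.
R4 ← R4 + 134·R2.
R5 ← R5 − 108·R2.
R3 ← R3 / (-2627/119).
R1 ← R1 − 116/119·R3.
R2 ← R2 − 40/119·R3.
R4 ← R4 + 2137/119·R3.
R5 ← R5 − 3058/119·R3.
R4 ← R4 / (41792/2627).
R1 ← R1 + 861/2627·R4.
R2 ← R2 − 1696/2627·R4.
R3 ← R3 + 2944/2627·R4.
R5 ← R5 − 4614/2627·R4.
R5 ← R5 / (-181691/20896).
R1 ← R1 − 6181/41792·R5.
R2 ← R2 − 1329/1306·R5.
R3 ← R3 − 670/653·R5.
R4 ← R4 − 66427/41792·R5.
Reading off the reduced rows gives x1 = -2, x2 = -8/3, x3 = -3/2, x4 = 1, x5 = -1.

x1 = -2, x2 = -8/3, x3 = -3/2, x4 = 1, x5 = -1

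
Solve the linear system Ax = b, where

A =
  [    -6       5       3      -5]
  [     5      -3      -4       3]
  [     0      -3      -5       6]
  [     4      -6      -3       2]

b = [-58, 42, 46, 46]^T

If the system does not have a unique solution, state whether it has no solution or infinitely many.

x_1 = 2, x_2 = -4, x_3 = -2, x_4 = 4

Row-reduce the augmented matrix:
R1 ← R1 / (-6).
R2 ← R2 − 5·R1.
R4 ← R4 − 4·R1.
R2 ← R2 / (7/6).
R1 ← R1 + 5/6·R2.
R3 ← R3 + 3·R2.
R4 ← R4 + 8/3·R2.
R3 ← R3 / (-62/7).
R1 ← R1 + 11/7·R3.
R2 ← R2 + 9/7·R3.
R4 ← R4 + 31/7·R3.
R4 ← R4 / (-11/2).
R1 ← R1 + 33/62·R4.
R2 ← R2 + 89/62·R4.
R3 ← R3 + 21/62·R4.
Reading off the reduced rows gives x_1 = 2, x_2 = -4, x_3 = -2, x_4 = 4.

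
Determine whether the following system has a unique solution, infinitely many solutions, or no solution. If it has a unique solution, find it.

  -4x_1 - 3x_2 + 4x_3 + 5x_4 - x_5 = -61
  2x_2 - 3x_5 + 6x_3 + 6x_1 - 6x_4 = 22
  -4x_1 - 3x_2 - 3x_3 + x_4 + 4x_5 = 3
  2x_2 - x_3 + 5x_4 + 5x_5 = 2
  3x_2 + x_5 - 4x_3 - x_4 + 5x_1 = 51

x_1 = 6, x_2 = -1, x_3 = -4, x_4 = -4, x_5 = 4

Row-reduce the augmented matrix:
R1 ← R1 / (-4).
R2 ← R2 − 6·R1.
R3 ← R3 + 4·R1.
R5 ← R5 − 5·R1.
R2 ← R2 / (-5/2).
R1 ← R1 − 3/4·R2.
R4 ← R4 − 2·R2.
R5 ← R5 + 3/4·R2.
R3 ← R3 / (-7).
R1 ← R1 − 13/5·R3.
R2 ← R2 + 24/5·R3.
R4 ← R4 − 43/5·R3.
R5 ← R5 + 13/5·R3.
R4 ← R4 / (9/7).
R1 ← R1 + 16/7·R4.
R2 ← R2 − 15/7·R4.
R3 ← R3 − 4/7·R4.
R5 ← R5 − 44/7·R4.
R5 ← R5 / (-1129/30).
R1 ← R1 − 85/6·R5.
R2 ← R2 + 71/5·R5.
R3 ← R3 + 61/15·R5.
R4 ← R4 − 88/15·R5.
Reading off the reduced rows gives x_1 = 6, x_2 = -1, x_3 = -4, x_4 = -4, x_5 = 4.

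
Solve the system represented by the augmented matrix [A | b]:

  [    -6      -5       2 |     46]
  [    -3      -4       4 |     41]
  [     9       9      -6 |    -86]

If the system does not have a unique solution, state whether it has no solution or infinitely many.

no solution

Row-reduce:
R1 ← R1 / (-6).
R2 ← R2 + 3·R1.
R3 ← R3 − 9·R1.
R2 ← R2 / (-3/2).
R1 ← R1 − 5/6·R2.
R3 ← R3 − 3/2·R2.
Row 3 reduces to 0 = 1, a contradiction. The system is inconsistent.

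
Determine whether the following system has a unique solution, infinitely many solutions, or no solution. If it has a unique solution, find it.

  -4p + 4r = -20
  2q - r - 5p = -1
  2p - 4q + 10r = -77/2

no solution

Row-reduce:
R1 ← R1 / (-4).
R2 ← R2 + 5·R1.
R3 ← R3 − 2·R1.
R2 ← R2 / (2).
R3 ← R3 + 4·R2.
Row 3 reduces to 0 = -1/2, a contradiction. The system is inconsistent.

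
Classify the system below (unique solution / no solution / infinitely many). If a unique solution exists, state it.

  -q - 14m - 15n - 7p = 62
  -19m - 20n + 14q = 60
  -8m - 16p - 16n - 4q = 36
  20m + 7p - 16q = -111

Row-reduce the augmented matrix:
R1 ← R1 / (-14).
R2 ← R2 + 19·R1.
R3 ← R3 + 8·R1.
R4 ← R4 − 20·R1.
R2 ← R2 / (5/14).
R1 ← R1 − 15/14·R2.
R3 ← R3 + 52/7·R2.
R4 ← R4 + 150/7·R2.
R3 ← R3 / (928/5).
R1 ← R1 + 28·R3.
R2 ← R2 − 133/5·R3.
R4 ← R4 − 567·R3.
R4 ← R4 / (-14237/232).
R1 ← R1 − 97/58·R4.
R2 ← R2 + 531/232·R4.
R3 ← R3 − 395/232·R4.
Reading off the reduced rows gives m = -6, n = 2, p = -1, q = -1.

m = -6, n = 2, p = -1, q = -1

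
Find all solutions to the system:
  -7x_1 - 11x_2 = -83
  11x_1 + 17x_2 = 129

x_1 = 4, x_2 = 5

Row-reduce the augmented matrix:
R1 ← R1 / (-7).
R2 ← R2 − 11·R1.
R2 ← R2 / (-2/7).
R1 ← R1 − 11/7·R2.
Reading off the reduced rows gives x_1 = 4, x_2 = 5.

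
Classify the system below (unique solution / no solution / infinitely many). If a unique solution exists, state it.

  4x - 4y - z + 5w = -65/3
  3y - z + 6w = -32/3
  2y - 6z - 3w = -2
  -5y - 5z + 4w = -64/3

Row-reduce the augmented matrix:
R1 ← R1 / (4).
R2 ← R2 / (3).
R1 ← R1 + 1·R2.
R3 ← R3 − 2·R2.
R4 ← R4 + 5·R2.
R3 ← R3 / (-16/3).
R1 ← R1 + 7/12·R3.
R2 ← R2 + 1/3·R3.
R4 ← R4 + 20/3·R3.
R4 ← R4 / (91/4).
R1 ← R1 − 257/64·R4.
R2 ← R2 − 39/16·R4.
R3 ← R3 − 21/16·R4.
Reading off the reduced rows gives x = -3/2, y = 1, z = 5/3, w = -2.

x = -3/2, y = 1, z = 5/3, w = -2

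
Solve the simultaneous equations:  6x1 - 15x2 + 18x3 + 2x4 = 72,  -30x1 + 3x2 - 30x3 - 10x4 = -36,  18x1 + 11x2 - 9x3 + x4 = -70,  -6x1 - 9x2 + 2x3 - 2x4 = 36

infinitely many solutions

Row-reduce:
R1 ← R1 / (6).
R2 ← R2 + 30·R1.
R3 ← R3 − 18·R1.
R4 ← R4 + 6·R1.
R2 ← R2 / (-72).
R1 ← R1 + 5/2·R2.
R3 ← R3 − 56·R2.
R4 ← R4 + 24·R2.
R3 ← R3 / (-49/3).
R1 ← R1 − 11/12·R3.
R2 ← R2 + 5/6·R3.
Rank is 3 with 4 unknowns, leaving x4 free.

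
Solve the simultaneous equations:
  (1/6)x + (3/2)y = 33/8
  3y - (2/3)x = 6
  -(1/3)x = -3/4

Row-reduce the augmented matrix:
R1 ← R1 / (1/6).
R2 ← R2 + 2/3·R1.
R3 ← R3 + 1/3·R1.
R2 ← R2 / (9).
R1 ← R1 − 9·R2.
R3 ← R3 − 3·R2.
R3 reduces to 0 = 0, so the extra equation is consistent.
Reading off the reduced rows gives x = 9/4, y = 5/2.

x = 9/4, y = 5/2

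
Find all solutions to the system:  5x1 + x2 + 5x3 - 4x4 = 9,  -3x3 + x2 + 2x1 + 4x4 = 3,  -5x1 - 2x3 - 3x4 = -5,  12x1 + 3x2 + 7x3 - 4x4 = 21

infinitely many solutions

Row-reduce:
R1 ← R1 / (5).
R2 ← R2 − 2·R1.
R3 ← R3 + 5·R1.
R4 ← R4 − 12·R1.
R2 ← R2 / (3/5).
R1 ← R1 − 1/5·R2.
R3 ← R3 − 1·R2.
R4 ← R4 − 3/5·R2.
R3 ← R3 / (34/3).
R1 ← R1 − 8/3·R3.
R2 ← R2 + 25/3·R3.
Rank is 3 with 4 unknowns, leaving x4 free.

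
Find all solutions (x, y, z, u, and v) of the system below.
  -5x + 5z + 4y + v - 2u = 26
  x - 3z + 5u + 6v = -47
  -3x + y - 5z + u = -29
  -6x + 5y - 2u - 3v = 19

Row-reduce:
R1 ← R1 / (-5).
R2 ← R2 − 1·R1.
R3 ← R3 + 3·R1.
R4 ← R4 + 6·R1.
R2 ← R2 / (4/5).
R1 ← R1 + 4/5·R2.
R3 ← R3 + 7/5·R2.
R4 ← R4 − 1/5·R2.
R3 ← R3 / (-23/2).
R1 ← R1 + 3·R3.
R2 ← R2 + 5/2·R3.
R4 ← R4 + 11/2·R3.
R4 ← R4 / (-130/23).
R1 ← R1 − 107/46·R4.
R2 ← R2 − 81/23·R4.
R3 ← R3 + 41/46·R4.
Rank is 4 with 5 unknowns, leaving v free.

infinitely many solutions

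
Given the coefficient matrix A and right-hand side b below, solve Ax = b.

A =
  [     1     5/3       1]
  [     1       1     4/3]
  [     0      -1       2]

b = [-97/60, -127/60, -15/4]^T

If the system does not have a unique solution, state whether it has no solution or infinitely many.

x_1 = 4/5, x_2 = -1/4, x_3 = -2

Row-reduce the augmented matrix:
R2 ← R2 − 1·R1.
R2 ← R2 / (-2/3).
R1 ← R1 − 5/3·R2.
R3 ← R3 + 1·R2.
R3 ← R3 / (3/2).
R1 ← R1 − 11/6·R3.
R2 ← R2 + 1/2·R3.
Reading off the reduced rows gives x_1 = 4/5, x_2 = -1/4, x_3 = -2.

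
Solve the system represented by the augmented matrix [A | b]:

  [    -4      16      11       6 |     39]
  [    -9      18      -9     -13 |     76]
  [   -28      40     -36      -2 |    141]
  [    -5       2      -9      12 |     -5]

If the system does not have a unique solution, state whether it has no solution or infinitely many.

Row-reduce:
R1 ← R1 / (-4).
R2 ← R2 + 9·R1.
R3 ← R3 + 28·R1.
R4 ← R4 + 5·R1.
R2 ← R2 / (-18).
R1 ← R1 + 4·R2.
R3 ← R3 + 72·R2.
R4 ← R4 + 18·R2.
R3 ← R3 / (22).
R1 ← R1 − 19/4·R3.
R2 ← R2 − 15/8·R3.
R4 ← R4 − 11·R3.
Row 4 reduces to 0 = 1/2, a contradiction. The system is inconsistent.

no solution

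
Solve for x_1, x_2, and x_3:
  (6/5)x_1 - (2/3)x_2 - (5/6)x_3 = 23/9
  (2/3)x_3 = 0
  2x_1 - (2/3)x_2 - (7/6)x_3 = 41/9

Row-reduce the augmented matrix:
R1 ← R1 / (6/5).
R3 ← R3 − 2·R1.
Swap R2 and R3.
R2 ← R2 / (4/9).
R1 ← R1 + 5/9·R2.
R3 ← R3 / (2/3).
R1 ← R1 + 5/12·R3.
R2 ← R2 − 1/2·R3.
Reading off the reduced rows gives x_1 = 5/2, x_2 = 2/3, x_3 = 0.

x_1 = 5/2, x_2 = 2/3, x_3 = 0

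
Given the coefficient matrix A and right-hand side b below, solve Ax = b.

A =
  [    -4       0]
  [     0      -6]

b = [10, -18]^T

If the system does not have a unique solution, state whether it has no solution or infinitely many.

Row-reduce the augmented matrix:
R1 ← R1 / (-4).
R2 ← R2 / (-6).
Reading off the reduced rows gives x_1 = -5/2, x_2 = 3.

x_1 = -5/2, x_2 = 3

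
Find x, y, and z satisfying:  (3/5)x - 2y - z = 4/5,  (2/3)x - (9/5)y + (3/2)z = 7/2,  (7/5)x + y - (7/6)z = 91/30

Row-reduce the augmented matrix:
R1 ← R1 / (3/5).
R2 ← R2 − 2/3·R1.
R3 ← R3 − 7/5·R1.
R2 ← R2 / (19/45).
R1 ← R1 + 10/3·R2.
R3 ← R3 − 17/3·R2.
R3 ← R3 / (-1931/57).
R1 ← R1 − 360/19·R3.
R2 ← R2 − 235/38·R3.
Reading off the reduced rows gives x = 3, y = 0, z = 1.

x = 3, y = 0, z = 1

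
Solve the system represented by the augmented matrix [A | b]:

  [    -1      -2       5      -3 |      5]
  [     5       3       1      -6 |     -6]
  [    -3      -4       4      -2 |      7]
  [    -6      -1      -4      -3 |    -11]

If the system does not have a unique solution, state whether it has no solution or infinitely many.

x_1 = 1, x_2 = -2, x_3 = 1, x_4 = 1

Row-reduce the augmented matrix:
R1 ← R1 / (-1).
R2 ← R2 − 5·R1.
R3 ← R3 + 3·R1.
R4 ← R4 + 6·R1.
R2 ← R2 / (-7).
R1 ← R1 − 2·R2.
R3 ← R3 − 2·R2.
R4 ← R4 − 11·R2.
R3 ← R3 / (-25/7).
R1 ← R1 − 17/7·R3.
R2 ← R2 + 26/7·R3.
R4 ← R4 − 48/7·R3.
R4 ← R4 / (-402/25).
R1 ← R1 + 58/25·R4.
R2 ← R2 − 49/25·R4.
R3 ← R3 + 7/25·R4.
Reading off the reduced rows gives x_1 = 1, x_2 = -2, x_3 = 1, x_4 = 1.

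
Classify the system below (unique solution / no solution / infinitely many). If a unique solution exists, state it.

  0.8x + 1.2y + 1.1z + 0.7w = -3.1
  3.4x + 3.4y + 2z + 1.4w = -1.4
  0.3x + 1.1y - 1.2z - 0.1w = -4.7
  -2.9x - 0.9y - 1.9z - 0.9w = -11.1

x = 6, y = -6, z = 0, w = -1

Row-reduce the augmented matrix:
R1 ← R1 / (4/5).
R2 ← R2 − 17/5·R1.
R3 ← R3 − 3/10·R1.
R4 ← R4 + 29/10·R1.
R2 ← R2 / (-17/10).
R1 ← R1 − 3/2·R2.
R3 ← R3 − 13/20·R2.
R4 ← R4 − 69/20·R2.
R3 ← R3 / (-224/85).
R1 ← R1 + 67/68·R3.
R2 ← R2 − 107/68·R3.
R4 ← R4 + 284/85·R3.
R4 ← R4 / (-47/140).
R1 ← R1 + 69/448·R4.
R2 ← R2 − 157/448·R4.
R3 ← R3 − 41/112·R4.
Reading off the reduced rows gives x = 6, y = -6, z = 0, w = -1.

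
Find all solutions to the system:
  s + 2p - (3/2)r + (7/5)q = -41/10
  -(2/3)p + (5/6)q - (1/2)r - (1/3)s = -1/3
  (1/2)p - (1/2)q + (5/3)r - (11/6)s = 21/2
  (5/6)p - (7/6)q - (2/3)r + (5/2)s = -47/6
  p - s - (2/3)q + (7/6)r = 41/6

no solution

Row-reduce:
R1 ← R1 / (2).
R2 ← R2 + 2/3·R1.
R3 ← R3 − 1/2·R1.
R4 ← R4 − 5/6·R1.
R5 ← R5 − 1·R1.
R2 ← R2 / (13/10).
R1 ← R1 − 7/10·R2.
R3 ← R3 + 17/20·R2.
R4 ← R4 + 7/4·R2.
R5 ← R5 + 41/30·R2.
R3 ← R3 / (433/312).
R1 ← R1 + 11/52·R3.
R2 ← R2 + 10/13·R3.
R4 ← R4 + 433/312·R3.
R5 ← R5 − 45/52·R3.
Swap R4 and R5.
R4 ← R4 / (-87/433).
R1 ← R1 − 79/433·R4.
R2 ← R2 + 500/433·R4.
R3 ← R3 + 650/433·R4.
Row 5 reduces to 0 = 2, a contradiction. The system is inconsistent.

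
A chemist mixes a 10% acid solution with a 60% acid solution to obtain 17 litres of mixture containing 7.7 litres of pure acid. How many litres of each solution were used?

litres of solution A: 5, litres of solution B: 12

Let a = litres of solution A, b = litres of solution B.
  a + b = 17
  (1/10)a + (3/5)b = 77/10
From equation 1: a = 17 − b.
Substitute into equation 2 and solve: b = 12.
Then a = 5.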